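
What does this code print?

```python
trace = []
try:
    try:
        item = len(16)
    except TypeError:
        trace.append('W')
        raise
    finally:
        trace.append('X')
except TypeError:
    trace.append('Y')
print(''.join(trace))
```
WXY

finally runs before re-raised exception propagates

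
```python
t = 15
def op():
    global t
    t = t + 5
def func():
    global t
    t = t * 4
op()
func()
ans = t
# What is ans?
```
80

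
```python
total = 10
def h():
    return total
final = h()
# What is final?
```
10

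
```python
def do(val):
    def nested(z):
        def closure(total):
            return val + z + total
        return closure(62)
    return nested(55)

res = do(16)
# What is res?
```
133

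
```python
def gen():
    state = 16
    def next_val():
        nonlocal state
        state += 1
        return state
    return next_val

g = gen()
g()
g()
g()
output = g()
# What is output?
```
20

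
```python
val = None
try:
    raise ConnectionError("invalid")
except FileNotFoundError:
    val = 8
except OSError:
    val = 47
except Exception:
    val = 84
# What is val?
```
47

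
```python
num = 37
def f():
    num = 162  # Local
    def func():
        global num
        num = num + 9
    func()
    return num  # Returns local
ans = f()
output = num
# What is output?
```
46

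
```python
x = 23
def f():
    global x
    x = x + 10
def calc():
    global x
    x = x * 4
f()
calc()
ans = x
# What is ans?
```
132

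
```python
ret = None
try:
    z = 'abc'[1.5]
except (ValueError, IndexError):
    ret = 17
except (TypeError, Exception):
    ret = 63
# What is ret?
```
63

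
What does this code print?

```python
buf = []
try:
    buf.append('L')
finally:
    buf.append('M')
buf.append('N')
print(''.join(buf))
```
LMN

try/finally without except, no exception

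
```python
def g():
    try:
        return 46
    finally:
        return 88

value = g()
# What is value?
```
88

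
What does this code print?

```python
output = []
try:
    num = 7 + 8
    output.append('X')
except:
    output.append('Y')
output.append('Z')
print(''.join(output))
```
XZ

No exception, try block completes normally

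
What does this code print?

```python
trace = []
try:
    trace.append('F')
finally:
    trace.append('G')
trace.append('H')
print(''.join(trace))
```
FGH

try/finally without except, no exception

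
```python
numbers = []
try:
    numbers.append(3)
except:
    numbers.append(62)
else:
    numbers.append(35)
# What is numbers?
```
[3, 35]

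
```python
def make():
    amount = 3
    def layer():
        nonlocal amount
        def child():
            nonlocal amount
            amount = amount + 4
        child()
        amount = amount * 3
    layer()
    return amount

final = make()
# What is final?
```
21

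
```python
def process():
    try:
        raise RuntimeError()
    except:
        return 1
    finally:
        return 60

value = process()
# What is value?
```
60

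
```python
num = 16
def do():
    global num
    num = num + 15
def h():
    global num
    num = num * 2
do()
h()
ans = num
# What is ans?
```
62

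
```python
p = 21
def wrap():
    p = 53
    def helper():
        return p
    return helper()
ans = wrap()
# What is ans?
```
53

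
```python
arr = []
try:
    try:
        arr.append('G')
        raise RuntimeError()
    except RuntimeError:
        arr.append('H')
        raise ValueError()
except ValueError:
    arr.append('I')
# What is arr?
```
['G', 'H', 'I']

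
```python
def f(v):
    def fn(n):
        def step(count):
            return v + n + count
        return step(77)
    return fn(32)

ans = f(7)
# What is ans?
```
116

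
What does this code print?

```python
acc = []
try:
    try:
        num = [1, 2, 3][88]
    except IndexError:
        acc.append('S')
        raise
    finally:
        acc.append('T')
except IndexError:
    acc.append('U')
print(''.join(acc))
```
STU

finally runs before re-raised exception propagates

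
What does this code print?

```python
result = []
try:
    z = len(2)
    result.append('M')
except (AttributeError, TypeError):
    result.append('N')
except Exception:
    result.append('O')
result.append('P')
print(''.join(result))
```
NP

TypeError matches tuple containing it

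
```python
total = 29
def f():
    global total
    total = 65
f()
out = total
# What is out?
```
65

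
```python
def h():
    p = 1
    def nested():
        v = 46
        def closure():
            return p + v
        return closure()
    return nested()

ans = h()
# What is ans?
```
47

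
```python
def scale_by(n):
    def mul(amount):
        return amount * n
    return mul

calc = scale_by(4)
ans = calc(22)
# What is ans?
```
88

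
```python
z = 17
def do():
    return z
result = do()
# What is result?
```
17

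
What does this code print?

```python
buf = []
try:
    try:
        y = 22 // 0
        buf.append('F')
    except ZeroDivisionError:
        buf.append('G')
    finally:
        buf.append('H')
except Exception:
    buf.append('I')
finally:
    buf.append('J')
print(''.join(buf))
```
GHJ

Both finally blocks run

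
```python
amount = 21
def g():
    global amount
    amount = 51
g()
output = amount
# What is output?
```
51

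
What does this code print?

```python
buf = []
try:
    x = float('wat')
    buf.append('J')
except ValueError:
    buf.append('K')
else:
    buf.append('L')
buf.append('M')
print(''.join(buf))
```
KM

else block skipped when exception is caught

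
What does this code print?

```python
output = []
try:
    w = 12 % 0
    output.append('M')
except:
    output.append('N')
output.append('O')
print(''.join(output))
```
NO

Exception raised in try, caught by bare except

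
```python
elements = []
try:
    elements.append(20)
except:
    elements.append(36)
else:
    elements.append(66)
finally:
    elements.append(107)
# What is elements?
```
[20, 66, 107]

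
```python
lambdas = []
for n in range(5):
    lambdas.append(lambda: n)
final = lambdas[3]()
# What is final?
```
4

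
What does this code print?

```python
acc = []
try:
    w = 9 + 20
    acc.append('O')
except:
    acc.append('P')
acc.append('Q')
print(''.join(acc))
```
OQ

No exception, try block completes normally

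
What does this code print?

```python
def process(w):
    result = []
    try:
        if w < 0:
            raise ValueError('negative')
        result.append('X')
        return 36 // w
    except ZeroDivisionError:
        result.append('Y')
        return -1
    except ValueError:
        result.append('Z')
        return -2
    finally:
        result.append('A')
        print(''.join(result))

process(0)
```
XYA

w=0 causes ZeroDivisionError, caught, finally prints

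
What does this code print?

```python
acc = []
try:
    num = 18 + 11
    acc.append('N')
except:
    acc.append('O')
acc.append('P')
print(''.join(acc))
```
NP

No exception, try block completes normally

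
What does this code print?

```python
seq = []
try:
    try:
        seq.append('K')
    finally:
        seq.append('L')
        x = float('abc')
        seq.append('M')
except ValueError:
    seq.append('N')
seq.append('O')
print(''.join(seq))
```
KLNO

Exception in inner finally caught by outer except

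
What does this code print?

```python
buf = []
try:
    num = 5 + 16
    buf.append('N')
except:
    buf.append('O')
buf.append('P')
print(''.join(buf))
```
NP

No exception, try block completes normally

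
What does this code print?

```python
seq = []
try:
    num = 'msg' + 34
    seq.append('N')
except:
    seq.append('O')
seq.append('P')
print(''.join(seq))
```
OP

Exception raised in try, caught by bare except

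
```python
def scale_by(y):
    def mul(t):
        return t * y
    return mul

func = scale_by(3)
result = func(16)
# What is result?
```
48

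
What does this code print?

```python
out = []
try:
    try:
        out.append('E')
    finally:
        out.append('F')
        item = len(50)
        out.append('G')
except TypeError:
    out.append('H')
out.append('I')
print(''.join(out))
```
EFHI

Exception in inner finally caught by outer except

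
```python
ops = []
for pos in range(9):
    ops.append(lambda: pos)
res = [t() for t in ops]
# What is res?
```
[8, 8, 8, 8, 8, 8, 8, 8, 8]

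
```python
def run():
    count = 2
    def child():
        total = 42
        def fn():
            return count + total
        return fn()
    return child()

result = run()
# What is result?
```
44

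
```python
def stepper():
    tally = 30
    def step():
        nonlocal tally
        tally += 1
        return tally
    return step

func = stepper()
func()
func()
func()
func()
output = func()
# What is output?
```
35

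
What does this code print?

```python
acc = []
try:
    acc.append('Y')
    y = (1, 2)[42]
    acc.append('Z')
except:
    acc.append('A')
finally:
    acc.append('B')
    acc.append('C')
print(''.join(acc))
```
YABC

Code before exception runs, then except, then all of finally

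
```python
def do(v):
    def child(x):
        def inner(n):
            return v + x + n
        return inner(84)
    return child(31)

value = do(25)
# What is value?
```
140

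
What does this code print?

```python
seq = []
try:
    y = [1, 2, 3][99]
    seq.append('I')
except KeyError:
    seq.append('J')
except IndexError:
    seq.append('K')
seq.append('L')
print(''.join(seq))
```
KL

IndexError is caught by its specific handler, not KeyError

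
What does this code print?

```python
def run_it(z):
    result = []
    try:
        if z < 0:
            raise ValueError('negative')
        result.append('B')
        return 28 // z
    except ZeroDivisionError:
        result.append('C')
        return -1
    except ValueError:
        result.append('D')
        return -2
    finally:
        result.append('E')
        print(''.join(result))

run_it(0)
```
BCE

z=0 causes ZeroDivisionError, caught, finally prints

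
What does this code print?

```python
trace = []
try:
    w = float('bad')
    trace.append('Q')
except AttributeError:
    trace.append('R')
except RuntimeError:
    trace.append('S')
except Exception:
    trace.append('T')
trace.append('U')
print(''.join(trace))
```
TU

ValueError not specifically caught, falls to Exception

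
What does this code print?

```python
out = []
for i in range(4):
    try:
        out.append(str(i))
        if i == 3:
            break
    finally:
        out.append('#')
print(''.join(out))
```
0#1#2#3#

finally runs even when breaking out of loop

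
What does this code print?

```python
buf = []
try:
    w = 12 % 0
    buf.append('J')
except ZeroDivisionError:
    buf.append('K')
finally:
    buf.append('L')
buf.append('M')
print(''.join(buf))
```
KLM

finally always runs, even after exception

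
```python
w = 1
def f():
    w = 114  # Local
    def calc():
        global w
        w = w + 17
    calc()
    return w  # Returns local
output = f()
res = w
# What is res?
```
18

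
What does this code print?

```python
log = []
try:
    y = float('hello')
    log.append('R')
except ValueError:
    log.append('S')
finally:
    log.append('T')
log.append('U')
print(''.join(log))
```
STU

finally always runs, even after exception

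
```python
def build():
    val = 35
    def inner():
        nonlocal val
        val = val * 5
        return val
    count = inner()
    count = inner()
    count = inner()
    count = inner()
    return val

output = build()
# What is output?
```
21875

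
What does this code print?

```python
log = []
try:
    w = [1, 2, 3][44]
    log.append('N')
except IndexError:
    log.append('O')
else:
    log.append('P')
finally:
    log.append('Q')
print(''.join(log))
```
OQ

Exception: except runs, else skipped, finally runs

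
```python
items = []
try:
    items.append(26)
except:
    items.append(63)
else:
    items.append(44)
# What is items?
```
[26, 44]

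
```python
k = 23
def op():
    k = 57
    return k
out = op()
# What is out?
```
57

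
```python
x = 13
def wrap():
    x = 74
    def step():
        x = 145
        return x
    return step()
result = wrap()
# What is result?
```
145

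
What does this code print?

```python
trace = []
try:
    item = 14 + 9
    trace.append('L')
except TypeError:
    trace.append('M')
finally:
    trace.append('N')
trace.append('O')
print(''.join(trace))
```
LNO

finally runs after normal execution too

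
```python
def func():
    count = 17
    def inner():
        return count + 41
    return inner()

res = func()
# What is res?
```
58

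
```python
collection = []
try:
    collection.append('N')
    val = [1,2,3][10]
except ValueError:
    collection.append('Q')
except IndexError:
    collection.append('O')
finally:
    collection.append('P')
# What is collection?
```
['N', 'O', 'P']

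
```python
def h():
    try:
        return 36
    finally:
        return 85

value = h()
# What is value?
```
85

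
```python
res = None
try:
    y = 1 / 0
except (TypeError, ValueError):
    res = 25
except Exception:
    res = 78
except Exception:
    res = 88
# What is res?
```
78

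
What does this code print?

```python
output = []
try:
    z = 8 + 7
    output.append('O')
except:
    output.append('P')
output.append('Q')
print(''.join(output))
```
OQ

No exception, try block completes normally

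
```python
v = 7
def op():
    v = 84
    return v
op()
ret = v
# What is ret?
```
7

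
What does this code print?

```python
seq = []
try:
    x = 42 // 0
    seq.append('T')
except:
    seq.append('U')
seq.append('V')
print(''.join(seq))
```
UV

Exception raised in try, caught by bare except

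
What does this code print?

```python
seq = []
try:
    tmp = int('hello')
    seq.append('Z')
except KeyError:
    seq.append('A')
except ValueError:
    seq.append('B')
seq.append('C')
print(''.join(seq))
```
BC

ValueError is caught by its specific handler, not KeyError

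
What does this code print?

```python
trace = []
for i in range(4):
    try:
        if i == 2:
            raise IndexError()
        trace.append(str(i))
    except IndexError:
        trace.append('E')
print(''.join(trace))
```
01E3

Exception on i=2 caught, loop continues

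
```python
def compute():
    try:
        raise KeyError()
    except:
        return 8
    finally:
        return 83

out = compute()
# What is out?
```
83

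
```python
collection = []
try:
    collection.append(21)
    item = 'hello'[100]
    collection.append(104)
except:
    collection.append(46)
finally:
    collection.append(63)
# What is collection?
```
[21, 46, 63]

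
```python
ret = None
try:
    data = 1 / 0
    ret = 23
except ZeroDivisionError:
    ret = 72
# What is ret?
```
72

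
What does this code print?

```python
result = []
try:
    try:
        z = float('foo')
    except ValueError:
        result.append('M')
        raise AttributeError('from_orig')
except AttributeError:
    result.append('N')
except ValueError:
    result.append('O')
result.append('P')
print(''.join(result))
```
MNP

AttributeError raised and caught, original ValueError not re-raised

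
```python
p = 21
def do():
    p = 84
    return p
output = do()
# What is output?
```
84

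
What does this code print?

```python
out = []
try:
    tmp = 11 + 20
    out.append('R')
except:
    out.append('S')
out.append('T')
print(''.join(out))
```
RT

No exception, try block completes normally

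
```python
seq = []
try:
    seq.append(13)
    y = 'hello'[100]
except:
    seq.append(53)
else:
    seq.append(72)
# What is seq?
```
[13, 53]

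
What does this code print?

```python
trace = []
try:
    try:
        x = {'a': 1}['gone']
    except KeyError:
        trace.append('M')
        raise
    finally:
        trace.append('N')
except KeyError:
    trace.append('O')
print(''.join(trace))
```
MNO

finally runs before re-raised exception propagates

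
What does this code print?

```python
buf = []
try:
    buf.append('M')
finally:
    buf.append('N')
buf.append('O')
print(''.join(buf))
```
MNO

try/finally without except, no exception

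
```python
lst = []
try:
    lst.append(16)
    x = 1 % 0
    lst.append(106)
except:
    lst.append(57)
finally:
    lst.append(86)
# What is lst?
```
[16, 57, 86]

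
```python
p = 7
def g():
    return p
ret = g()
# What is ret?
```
7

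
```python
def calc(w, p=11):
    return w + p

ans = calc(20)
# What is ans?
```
31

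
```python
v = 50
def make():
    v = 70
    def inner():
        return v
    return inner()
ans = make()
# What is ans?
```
70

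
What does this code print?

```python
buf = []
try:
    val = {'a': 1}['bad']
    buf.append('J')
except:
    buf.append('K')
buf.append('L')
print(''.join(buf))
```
KL

Exception raised in try, caught by bare except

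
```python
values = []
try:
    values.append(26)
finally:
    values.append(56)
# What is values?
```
[26, 56]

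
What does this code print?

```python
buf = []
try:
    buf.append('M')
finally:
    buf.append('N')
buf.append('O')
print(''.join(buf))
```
MNO

try/finally without except, no exception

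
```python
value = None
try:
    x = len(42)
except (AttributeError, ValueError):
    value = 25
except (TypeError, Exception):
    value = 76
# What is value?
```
76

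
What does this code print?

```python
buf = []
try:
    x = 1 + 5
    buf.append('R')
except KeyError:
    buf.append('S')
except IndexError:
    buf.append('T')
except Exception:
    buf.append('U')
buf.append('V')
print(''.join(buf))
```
RV

No exception, try block completes normally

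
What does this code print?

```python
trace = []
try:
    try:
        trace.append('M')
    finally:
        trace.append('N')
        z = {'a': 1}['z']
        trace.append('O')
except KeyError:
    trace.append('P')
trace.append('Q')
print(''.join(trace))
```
MNPQ

Exception in inner finally caught by outer except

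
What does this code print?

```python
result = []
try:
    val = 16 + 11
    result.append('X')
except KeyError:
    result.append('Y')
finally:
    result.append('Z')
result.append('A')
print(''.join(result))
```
XZA

finally runs after normal execution too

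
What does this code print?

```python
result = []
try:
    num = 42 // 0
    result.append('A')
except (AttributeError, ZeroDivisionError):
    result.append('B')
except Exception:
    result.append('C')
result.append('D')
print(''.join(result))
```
BD

ZeroDivisionError matches tuple containing it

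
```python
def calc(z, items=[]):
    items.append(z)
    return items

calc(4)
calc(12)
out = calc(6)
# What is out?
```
[4, 12, 6]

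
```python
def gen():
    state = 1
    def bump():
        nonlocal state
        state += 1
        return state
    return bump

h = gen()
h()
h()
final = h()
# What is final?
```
4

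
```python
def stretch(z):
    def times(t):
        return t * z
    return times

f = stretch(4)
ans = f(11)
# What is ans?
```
44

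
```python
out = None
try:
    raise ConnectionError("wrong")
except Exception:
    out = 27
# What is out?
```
27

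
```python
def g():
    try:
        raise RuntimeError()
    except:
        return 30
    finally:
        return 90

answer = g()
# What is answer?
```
90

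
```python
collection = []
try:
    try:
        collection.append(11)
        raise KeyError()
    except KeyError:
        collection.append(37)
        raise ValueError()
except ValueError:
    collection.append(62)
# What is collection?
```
[11, 37, 62]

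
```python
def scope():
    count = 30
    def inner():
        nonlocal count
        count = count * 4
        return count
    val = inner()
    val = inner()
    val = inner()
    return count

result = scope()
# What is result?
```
1920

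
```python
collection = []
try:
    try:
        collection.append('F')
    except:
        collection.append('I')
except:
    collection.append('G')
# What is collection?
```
['F']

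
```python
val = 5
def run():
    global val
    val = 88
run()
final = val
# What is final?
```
88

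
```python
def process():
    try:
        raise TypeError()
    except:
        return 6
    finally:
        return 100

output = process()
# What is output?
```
100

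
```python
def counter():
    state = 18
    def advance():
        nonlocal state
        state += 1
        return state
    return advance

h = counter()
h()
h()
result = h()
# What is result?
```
21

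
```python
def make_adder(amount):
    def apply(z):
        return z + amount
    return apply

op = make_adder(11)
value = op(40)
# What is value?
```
51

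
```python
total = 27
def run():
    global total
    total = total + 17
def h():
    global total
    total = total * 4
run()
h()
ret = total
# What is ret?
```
176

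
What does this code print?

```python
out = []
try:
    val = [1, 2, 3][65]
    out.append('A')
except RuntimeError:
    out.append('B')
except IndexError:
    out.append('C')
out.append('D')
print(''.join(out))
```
CD

IndexError is caught by its specific handler, not RuntimeError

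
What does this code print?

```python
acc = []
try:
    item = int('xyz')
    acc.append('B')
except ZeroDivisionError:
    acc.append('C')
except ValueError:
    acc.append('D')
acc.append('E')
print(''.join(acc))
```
DE

ValueError is caught by its specific handler, not ZeroDivisionError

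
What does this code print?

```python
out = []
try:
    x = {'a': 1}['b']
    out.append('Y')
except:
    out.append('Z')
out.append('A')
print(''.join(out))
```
ZA

Exception raised in try, caught by bare except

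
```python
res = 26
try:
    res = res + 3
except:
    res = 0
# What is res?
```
29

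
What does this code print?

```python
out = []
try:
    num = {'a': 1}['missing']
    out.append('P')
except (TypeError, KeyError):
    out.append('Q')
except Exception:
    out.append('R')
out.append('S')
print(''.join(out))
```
QS

KeyError matches tuple containing it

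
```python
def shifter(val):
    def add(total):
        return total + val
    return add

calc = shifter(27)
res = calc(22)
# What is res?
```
49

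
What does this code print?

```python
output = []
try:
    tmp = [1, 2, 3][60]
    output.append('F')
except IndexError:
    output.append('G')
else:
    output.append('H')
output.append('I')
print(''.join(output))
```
GI

else block skipped when exception is caught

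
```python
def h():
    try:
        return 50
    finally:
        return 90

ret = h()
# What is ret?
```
90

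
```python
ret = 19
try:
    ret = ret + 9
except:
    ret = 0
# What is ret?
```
28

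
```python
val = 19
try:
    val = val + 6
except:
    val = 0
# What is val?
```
25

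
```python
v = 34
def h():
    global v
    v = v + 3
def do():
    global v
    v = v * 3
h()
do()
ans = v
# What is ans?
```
111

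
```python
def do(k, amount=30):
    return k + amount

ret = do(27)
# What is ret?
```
57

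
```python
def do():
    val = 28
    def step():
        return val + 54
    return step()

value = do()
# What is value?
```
82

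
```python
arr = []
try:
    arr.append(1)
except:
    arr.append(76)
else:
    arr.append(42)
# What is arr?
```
[1, 42]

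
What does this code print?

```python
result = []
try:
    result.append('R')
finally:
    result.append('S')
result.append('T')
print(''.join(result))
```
RST

try/finally without except, no exception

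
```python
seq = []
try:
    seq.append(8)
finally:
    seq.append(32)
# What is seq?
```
[8, 32]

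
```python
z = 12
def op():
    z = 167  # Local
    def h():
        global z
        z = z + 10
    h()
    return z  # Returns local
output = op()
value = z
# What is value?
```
22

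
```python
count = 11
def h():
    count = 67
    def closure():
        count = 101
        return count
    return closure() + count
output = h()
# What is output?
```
168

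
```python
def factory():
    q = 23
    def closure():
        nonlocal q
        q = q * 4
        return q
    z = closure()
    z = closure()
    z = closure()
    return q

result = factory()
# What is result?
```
1472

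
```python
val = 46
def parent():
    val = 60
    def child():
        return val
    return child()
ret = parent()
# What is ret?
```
60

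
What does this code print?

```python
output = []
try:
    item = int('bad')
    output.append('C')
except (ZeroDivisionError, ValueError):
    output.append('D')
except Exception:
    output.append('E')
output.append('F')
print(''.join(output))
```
DF

ValueError matches tuple containing it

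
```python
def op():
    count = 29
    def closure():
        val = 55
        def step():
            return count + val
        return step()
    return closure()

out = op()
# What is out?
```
84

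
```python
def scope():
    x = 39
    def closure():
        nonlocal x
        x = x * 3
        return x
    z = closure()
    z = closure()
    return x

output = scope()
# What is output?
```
351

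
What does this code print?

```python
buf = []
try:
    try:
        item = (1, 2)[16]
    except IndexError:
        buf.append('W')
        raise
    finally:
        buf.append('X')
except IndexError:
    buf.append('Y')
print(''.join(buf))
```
WXY

finally runs before re-raised exception propagates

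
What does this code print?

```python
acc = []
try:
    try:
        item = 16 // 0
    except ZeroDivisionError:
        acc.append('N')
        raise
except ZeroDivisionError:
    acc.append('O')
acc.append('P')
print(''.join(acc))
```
NOP

raise without argument re-raises current exception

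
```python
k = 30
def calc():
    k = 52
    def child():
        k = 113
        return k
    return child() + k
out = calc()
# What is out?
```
165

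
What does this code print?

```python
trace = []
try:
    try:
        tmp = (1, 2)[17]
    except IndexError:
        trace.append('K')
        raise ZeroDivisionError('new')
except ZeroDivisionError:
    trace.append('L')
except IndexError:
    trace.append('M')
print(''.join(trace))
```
KL

New ZeroDivisionError raised, caught by outer ZeroDivisionError handler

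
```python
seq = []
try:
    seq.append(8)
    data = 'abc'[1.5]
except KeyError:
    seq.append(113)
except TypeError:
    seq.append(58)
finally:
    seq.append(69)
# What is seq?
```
[8, 58, 69]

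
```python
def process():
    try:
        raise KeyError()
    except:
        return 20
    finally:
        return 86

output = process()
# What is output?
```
86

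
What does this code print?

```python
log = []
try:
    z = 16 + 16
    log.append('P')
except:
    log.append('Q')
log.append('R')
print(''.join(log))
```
PR

No exception, try block completes normally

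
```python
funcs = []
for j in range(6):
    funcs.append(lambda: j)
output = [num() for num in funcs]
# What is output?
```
[5, 5, 5, 5, 5, 5]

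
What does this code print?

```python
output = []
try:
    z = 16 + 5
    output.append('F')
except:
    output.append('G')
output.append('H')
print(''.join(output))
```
FH

No exception, try block completes normally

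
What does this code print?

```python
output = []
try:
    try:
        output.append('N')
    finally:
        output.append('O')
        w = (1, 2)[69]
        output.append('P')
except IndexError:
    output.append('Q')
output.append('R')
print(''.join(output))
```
NOQR

Exception in inner finally caught by outer except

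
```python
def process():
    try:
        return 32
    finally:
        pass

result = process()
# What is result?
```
32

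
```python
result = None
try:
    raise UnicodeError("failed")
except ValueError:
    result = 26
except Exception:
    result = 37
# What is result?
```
26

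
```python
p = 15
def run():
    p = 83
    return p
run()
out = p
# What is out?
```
15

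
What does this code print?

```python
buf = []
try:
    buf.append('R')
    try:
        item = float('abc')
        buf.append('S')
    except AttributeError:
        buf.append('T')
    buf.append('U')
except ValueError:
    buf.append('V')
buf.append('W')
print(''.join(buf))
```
RVW

Inner handler doesn't match, propagates to outer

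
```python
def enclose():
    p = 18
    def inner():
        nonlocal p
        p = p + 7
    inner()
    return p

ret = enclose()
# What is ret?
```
25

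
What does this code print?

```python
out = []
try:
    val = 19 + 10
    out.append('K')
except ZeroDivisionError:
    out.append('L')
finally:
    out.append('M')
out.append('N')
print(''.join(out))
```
KMN

finally runs after normal execution too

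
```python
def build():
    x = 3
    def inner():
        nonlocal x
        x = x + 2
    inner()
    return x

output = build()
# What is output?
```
5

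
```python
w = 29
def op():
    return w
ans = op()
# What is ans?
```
29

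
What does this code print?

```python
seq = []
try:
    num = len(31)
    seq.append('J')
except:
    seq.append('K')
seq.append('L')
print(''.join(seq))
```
KL

Exception raised in try, caught by bare except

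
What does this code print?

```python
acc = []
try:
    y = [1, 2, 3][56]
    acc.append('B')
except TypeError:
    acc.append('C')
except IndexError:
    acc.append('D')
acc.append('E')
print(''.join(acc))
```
DE

IndexError is caught by its specific handler, not TypeError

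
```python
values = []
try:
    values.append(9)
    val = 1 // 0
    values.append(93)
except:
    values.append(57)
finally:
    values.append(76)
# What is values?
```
[9, 57, 76]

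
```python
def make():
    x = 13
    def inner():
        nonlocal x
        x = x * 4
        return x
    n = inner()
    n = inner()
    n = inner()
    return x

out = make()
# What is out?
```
832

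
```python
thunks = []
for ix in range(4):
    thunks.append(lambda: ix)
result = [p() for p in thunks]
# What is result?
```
[3, 3, 3, 3]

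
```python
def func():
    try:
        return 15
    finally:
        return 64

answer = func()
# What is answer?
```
64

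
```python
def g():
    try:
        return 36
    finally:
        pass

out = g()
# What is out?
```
36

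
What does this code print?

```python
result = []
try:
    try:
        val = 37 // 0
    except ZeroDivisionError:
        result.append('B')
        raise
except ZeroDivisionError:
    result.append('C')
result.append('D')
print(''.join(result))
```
BCD

raise without argument re-raises current exception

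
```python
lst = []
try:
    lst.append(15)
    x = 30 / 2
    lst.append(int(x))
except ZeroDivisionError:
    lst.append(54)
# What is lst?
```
[15, 15]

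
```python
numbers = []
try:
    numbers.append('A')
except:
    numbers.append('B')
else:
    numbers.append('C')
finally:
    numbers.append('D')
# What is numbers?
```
['A', 'C', 'D']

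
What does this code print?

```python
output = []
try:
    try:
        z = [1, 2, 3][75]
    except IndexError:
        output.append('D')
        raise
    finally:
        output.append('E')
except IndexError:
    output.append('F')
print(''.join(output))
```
DEF

finally runs before re-raised exception propagates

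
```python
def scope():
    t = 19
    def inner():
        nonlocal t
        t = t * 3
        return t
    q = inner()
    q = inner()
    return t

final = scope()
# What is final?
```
171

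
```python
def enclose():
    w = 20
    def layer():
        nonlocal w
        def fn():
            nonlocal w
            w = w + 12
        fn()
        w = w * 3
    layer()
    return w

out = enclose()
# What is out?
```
96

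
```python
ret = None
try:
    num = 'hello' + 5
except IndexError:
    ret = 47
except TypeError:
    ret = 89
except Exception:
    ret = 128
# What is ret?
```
89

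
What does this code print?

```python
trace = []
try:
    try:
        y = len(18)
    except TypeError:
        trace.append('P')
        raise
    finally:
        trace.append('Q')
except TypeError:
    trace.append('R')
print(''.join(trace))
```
PQR

finally runs before re-raised exception propagates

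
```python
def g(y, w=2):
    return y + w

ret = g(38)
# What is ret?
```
40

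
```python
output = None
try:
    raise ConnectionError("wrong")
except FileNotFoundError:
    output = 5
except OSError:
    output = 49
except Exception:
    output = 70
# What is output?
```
49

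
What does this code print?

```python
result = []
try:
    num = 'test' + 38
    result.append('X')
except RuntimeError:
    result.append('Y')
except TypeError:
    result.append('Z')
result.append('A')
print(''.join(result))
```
ZA

TypeError is caught by its specific handler, not RuntimeError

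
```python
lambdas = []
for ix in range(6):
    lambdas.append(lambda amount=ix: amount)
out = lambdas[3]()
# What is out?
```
3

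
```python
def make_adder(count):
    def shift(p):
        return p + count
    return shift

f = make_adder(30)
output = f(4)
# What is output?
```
34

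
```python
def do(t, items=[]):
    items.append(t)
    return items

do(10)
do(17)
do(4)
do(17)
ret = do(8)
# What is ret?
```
[10, 17, 4, 17, 8]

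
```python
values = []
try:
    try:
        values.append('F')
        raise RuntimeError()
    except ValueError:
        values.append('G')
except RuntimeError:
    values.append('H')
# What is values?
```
['F', 'H']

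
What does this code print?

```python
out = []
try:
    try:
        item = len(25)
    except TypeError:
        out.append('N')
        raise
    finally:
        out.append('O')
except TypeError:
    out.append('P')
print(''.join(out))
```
NOP

finally runs before re-raised exception propagates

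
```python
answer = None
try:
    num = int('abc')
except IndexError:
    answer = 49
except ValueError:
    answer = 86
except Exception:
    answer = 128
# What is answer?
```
86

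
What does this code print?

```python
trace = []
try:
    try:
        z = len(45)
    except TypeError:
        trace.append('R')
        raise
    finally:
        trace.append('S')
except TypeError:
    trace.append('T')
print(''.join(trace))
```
RST

finally runs before re-raised exception propagates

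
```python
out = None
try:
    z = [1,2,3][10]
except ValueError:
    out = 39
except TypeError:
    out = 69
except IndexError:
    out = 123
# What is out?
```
123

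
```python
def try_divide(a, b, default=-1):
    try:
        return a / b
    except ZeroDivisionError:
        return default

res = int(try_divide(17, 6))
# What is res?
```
2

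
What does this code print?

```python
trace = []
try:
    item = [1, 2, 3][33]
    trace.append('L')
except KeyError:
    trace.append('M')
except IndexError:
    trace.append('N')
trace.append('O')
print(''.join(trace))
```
NO

IndexError is caught by its specific handler, not KeyError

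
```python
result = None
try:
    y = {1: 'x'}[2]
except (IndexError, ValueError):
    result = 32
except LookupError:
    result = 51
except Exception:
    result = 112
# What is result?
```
51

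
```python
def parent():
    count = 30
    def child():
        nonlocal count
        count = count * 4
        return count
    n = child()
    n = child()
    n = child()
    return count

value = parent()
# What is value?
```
1920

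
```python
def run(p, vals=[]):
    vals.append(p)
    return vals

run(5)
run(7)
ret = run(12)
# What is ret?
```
[5, 7, 12]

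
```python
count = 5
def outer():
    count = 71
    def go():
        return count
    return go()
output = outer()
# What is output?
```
71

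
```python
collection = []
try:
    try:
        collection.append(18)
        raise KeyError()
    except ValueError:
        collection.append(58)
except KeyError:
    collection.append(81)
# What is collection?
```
[18, 81]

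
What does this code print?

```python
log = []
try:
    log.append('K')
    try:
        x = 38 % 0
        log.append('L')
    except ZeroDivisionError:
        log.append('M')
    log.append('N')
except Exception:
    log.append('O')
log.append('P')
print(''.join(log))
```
KMNP

Inner exception caught by inner handler, outer continues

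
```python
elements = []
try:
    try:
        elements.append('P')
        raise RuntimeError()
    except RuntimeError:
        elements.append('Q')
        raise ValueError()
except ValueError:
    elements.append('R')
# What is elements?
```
['P', 'Q', 'R']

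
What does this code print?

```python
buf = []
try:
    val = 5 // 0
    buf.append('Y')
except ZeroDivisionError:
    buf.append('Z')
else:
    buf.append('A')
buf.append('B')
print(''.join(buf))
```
ZB

else block skipped when exception is caught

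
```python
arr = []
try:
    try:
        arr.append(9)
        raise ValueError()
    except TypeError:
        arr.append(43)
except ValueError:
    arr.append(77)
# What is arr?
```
[9, 77]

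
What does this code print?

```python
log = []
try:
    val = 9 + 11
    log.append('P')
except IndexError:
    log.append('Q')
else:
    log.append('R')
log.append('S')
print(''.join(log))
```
PRS

else block runs when no exception occurs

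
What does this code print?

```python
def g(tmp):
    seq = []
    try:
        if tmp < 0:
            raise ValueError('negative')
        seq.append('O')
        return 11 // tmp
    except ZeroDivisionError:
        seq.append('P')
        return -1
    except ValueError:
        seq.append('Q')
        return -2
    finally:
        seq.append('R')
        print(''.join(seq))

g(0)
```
OPR

tmp=0 causes ZeroDivisionError, caught, finally prints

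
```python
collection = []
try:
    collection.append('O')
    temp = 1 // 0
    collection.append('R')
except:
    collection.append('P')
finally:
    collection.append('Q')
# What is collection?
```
['O', 'P', 'Q']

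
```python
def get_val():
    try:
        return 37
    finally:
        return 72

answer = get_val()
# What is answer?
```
72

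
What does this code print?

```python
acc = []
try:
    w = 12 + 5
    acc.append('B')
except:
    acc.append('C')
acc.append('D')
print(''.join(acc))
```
BD

No exception, try block completes normally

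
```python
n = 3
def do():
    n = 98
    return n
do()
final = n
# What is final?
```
3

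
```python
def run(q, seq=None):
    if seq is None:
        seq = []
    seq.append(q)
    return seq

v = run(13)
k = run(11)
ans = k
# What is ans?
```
[11]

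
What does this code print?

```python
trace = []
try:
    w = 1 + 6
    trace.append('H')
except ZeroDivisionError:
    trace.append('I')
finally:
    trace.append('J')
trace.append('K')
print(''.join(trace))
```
HJK

finally runs after normal execution too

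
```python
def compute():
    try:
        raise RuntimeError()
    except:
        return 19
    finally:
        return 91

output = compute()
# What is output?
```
91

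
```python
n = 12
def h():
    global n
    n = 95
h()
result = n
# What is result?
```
95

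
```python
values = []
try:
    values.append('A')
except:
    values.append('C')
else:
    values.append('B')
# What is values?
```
['A', 'B']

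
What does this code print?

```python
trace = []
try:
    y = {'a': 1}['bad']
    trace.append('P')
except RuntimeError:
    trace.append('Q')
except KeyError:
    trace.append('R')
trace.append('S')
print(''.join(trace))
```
RS

KeyError is caught by its specific handler, not RuntimeError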